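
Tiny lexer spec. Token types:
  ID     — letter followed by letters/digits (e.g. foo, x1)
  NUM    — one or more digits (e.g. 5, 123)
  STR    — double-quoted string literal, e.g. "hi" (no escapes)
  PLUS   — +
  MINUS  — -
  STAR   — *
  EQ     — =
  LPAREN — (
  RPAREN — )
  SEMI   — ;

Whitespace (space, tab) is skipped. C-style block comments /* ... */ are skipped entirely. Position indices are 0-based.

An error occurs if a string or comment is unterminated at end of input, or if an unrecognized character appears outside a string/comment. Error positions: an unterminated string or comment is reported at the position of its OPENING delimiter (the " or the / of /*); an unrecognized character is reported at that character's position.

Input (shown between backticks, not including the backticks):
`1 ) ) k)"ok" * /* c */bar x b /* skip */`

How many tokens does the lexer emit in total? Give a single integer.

pos=0: emit NUM '1' (now at pos=1)
pos=2: emit RPAREN ')'
pos=4: emit RPAREN ')'
pos=6: emit ID 'k' (now at pos=7)
pos=7: emit RPAREN ')'
pos=8: enter STRING mode
pos=8: emit STR "ok" (now at pos=12)
pos=13: emit STAR '*'
pos=15: enter COMMENT mode (saw '/*')
exit COMMENT mode (now at pos=22)
pos=22: emit ID 'bar' (now at pos=25)
pos=26: emit ID 'x' (now at pos=27)
pos=28: emit ID 'b' (now at pos=29)
pos=30: enter COMMENT mode (saw '/*')
exit COMMENT mode (now at pos=40)
DONE. 10 tokens: [NUM, RPAREN, RPAREN, ID, RPAREN, STR, STAR, ID, ID, ID]

Answer: 10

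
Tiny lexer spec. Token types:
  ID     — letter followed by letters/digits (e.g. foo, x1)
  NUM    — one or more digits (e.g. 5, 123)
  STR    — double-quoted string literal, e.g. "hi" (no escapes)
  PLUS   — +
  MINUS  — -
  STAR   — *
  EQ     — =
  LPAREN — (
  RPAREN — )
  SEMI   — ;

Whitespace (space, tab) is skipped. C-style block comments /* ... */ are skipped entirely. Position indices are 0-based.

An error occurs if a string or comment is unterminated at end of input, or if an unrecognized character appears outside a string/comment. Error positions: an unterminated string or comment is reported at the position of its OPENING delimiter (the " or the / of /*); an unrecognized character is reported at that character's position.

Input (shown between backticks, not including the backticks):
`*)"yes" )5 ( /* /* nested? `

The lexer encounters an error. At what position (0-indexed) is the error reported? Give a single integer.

pos=0: emit STAR '*'
pos=1: emit RPAREN ')'
pos=2: enter STRING mode
pos=2: emit STR "yes" (now at pos=7)
pos=8: emit RPAREN ')'
pos=9: emit NUM '5' (now at pos=10)
pos=11: emit LPAREN '('
pos=13: enter COMMENT mode (saw '/*')
pos=13: ERROR — unterminated comment (reached EOF)

Answer: 13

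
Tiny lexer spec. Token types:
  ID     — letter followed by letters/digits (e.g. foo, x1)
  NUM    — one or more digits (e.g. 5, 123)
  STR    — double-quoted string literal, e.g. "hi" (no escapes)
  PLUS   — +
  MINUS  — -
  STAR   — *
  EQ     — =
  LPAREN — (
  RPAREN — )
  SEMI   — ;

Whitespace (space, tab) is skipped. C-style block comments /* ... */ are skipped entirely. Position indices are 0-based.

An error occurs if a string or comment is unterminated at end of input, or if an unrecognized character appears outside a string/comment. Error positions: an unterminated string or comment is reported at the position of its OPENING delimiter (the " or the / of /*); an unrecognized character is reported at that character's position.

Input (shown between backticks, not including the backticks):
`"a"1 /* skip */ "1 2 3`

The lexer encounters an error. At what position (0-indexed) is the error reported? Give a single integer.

Answer: 16

Derivation:
pos=0: enter STRING mode
pos=0: emit STR "a" (now at pos=3)
pos=3: emit NUM '1' (now at pos=4)
pos=5: enter COMMENT mode (saw '/*')
exit COMMENT mode (now at pos=15)
pos=16: enter STRING mode
pos=16: ERROR — unterminated string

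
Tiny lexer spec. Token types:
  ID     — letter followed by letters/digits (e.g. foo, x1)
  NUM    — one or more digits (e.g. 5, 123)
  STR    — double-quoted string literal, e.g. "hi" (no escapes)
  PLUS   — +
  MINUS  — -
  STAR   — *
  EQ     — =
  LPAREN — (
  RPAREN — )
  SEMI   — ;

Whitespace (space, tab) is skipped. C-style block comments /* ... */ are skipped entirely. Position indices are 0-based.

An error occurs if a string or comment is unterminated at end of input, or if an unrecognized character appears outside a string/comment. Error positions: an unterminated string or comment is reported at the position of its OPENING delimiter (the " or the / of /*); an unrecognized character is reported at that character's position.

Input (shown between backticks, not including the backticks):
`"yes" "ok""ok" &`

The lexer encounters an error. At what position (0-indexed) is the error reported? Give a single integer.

Answer: 15

Derivation:
pos=0: enter STRING mode
pos=0: emit STR "yes" (now at pos=5)
pos=6: enter STRING mode
pos=6: emit STR "ok" (now at pos=10)
pos=10: enter STRING mode
pos=10: emit STR "ok" (now at pos=14)
pos=15: ERROR — unrecognized char '&'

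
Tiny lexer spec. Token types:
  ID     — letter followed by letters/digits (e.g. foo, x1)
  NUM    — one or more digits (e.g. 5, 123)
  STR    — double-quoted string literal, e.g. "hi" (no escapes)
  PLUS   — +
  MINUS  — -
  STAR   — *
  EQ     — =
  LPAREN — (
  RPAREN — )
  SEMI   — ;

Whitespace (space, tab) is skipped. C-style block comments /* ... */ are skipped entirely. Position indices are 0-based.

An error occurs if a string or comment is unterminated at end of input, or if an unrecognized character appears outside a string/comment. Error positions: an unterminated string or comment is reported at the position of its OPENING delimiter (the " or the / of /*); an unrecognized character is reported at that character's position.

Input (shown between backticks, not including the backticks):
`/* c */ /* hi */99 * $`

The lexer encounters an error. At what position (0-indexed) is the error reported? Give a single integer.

Answer: 21

Derivation:
pos=0: enter COMMENT mode (saw '/*')
exit COMMENT mode (now at pos=7)
pos=8: enter COMMENT mode (saw '/*')
exit COMMENT mode (now at pos=16)
pos=16: emit NUM '99' (now at pos=18)
pos=19: emit STAR '*'
pos=21: ERROR — unrecognized char '$'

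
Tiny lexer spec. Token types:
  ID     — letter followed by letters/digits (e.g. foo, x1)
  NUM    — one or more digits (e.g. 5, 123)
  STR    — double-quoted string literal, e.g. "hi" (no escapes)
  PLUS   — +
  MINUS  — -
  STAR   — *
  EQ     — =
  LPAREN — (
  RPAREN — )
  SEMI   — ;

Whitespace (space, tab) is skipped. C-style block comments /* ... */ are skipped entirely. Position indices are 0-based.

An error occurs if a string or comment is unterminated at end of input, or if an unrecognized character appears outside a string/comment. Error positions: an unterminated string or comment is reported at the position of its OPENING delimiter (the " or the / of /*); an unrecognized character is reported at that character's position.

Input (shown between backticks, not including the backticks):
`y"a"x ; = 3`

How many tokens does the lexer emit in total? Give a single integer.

pos=0: emit ID 'y' (now at pos=1)
pos=1: enter STRING mode
pos=1: emit STR "a" (now at pos=4)
pos=4: emit ID 'x' (now at pos=5)
pos=6: emit SEMI ';'
pos=8: emit EQ '='
pos=10: emit NUM '3' (now at pos=11)
DONE. 6 tokens: [ID, STR, ID, SEMI, EQ, NUM]

Answer: 6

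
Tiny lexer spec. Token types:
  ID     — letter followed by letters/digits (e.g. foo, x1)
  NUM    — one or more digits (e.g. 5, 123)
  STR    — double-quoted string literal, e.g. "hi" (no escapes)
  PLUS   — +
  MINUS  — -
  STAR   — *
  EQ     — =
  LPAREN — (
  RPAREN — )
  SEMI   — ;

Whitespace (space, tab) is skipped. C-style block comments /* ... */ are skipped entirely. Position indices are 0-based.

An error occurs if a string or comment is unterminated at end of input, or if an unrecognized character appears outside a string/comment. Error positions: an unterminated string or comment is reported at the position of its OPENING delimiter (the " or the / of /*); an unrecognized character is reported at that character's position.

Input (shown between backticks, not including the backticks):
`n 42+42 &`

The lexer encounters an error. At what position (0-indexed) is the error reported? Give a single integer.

pos=0: emit ID 'n' (now at pos=1)
pos=2: emit NUM '42' (now at pos=4)
pos=4: emit PLUS '+'
pos=5: emit NUM '42' (now at pos=7)
pos=8: ERROR — unrecognized char '&'

Answer: 8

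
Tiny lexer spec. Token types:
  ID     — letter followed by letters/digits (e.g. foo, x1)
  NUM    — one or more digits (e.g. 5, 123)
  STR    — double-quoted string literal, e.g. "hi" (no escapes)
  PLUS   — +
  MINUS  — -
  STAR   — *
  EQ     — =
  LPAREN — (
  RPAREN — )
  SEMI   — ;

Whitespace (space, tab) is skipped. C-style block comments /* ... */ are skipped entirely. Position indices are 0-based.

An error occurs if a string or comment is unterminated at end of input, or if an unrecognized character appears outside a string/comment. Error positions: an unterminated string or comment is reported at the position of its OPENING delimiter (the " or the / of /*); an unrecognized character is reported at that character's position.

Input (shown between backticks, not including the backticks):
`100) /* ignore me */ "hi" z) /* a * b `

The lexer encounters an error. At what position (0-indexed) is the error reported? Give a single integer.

Answer: 29

Derivation:
pos=0: emit NUM '100' (now at pos=3)
pos=3: emit RPAREN ')'
pos=5: enter COMMENT mode (saw '/*')
exit COMMENT mode (now at pos=20)
pos=21: enter STRING mode
pos=21: emit STR "hi" (now at pos=25)
pos=26: emit ID 'z' (now at pos=27)
pos=27: emit RPAREN ')'
pos=29: enter COMMENT mode (saw '/*')
pos=29: ERROR — unterminated comment (reached EOF)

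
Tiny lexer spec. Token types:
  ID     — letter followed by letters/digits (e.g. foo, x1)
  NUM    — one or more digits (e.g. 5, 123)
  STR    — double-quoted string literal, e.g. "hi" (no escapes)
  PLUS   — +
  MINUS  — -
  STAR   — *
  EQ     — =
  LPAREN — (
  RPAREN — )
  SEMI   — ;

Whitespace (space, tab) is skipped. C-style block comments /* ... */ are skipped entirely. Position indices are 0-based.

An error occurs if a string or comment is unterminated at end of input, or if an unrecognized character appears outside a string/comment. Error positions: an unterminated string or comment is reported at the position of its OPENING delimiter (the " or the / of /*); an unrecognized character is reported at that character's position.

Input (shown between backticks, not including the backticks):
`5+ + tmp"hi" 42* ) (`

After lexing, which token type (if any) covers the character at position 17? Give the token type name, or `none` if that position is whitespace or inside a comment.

pos=0: emit NUM '5' (now at pos=1)
pos=1: emit PLUS '+'
pos=3: emit PLUS '+'
pos=5: emit ID 'tmp' (now at pos=8)
pos=8: enter STRING mode
pos=8: emit STR "hi" (now at pos=12)
pos=13: emit NUM '42' (now at pos=15)
pos=15: emit STAR '*'
pos=17: emit RPAREN ')'
pos=19: emit LPAREN '('
DONE. 9 tokens: [NUM, PLUS, PLUS, ID, STR, NUM, STAR, RPAREN, LPAREN]
Position 17: char is ')' -> RPAREN

Answer: RPAREN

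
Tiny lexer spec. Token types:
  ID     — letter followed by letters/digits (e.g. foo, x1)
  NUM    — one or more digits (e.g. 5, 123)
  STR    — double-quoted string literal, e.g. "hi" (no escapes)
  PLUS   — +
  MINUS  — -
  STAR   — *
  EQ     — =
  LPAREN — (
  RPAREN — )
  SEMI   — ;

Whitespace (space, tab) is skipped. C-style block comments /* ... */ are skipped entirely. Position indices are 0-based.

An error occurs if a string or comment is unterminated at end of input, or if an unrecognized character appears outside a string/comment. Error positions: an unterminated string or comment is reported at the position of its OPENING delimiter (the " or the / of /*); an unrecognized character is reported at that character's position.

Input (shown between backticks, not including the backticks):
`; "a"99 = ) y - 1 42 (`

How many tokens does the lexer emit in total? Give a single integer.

Answer: 10

Derivation:
pos=0: emit SEMI ';'
pos=2: enter STRING mode
pos=2: emit STR "a" (now at pos=5)
pos=5: emit NUM '99' (now at pos=7)
pos=8: emit EQ '='
pos=10: emit RPAREN ')'
pos=12: emit ID 'y' (now at pos=13)
pos=14: emit MINUS '-'
pos=16: emit NUM '1' (now at pos=17)
pos=18: emit NUM '42' (now at pos=20)
pos=21: emit LPAREN '('
DONE. 10 tokens: [SEMI, STR, NUM, EQ, RPAREN, ID, MINUS, NUM, NUM, LPAREN]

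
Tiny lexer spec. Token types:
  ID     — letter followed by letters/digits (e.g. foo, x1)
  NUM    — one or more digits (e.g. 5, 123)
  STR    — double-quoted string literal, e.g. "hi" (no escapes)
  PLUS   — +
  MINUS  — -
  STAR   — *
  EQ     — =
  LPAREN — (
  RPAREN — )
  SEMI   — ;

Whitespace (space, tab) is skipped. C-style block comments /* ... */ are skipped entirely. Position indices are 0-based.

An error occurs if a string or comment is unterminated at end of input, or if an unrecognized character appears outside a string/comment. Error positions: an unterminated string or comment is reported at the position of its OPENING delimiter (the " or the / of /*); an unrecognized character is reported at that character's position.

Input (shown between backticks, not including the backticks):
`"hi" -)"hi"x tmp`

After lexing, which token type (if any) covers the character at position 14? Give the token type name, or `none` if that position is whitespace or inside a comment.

Answer: ID

Derivation:
pos=0: enter STRING mode
pos=0: emit STR "hi" (now at pos=4)
pos=5: emit MINUS '-'
pos=6: emit RPAREN ')'
pos=7: enter STRING mode
pos=7: emit STR "hi" (now at pos=11)
pos=11: emit ID 'x' (now at pos=12)
pos=13: emit ID 'tmp' (now at pos=16)
DONE. 6 tokens: [STR, MINUS, RPAREN, STR, ID, ID]
Position 14: char is 'm' -> ID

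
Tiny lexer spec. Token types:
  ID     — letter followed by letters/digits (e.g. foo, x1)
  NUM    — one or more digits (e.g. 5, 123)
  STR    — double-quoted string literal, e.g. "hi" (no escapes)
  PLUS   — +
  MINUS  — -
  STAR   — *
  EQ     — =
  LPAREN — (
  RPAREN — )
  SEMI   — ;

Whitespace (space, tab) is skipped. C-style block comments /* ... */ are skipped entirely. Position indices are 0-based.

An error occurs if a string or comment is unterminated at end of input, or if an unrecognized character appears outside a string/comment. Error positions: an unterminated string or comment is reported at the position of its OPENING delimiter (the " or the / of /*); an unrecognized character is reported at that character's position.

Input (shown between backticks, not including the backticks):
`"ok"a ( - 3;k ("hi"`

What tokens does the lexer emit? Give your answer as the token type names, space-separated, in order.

pos=0: enter STRING mode
pos=0: emit STR "ok" (now at pos=4)
pos=4: emit ID 'a' (now at pos=5)
pos=6: emit LPAREN '('
pos=8: emit MINUS '-'
pos=10: emit NUM '3' (now at pos=11)
pos=11: emit SEMI ';'
pos=12: emit ID 'k' (now at pos=13)
pos=14: emit LPAREN '('
pos=15: enter STRING mode
pos=15: emit STR "hi" (now at pos=19)
DONE. 9 tokens: [STR, ID, LPAREN, MINUS, NUM, SEMI, ID, LPAREN, STR]

Answer: STR ID LPAREN MINUS NUM SEMI ID LPAREN STR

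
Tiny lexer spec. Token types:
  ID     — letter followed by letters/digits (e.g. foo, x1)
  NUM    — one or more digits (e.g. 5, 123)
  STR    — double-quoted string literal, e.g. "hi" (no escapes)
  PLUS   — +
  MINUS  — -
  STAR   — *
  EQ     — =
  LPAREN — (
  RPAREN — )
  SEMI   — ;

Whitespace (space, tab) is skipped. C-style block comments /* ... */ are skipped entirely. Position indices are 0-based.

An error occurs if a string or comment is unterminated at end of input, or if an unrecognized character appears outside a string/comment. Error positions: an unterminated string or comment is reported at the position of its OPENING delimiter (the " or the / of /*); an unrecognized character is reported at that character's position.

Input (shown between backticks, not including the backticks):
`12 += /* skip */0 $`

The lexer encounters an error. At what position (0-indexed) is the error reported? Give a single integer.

pos=0: emit NUM '12' (now at pos=2)
pos=3: emit PLUS '+'
pos=4: emit EQ '='
pos=6: enter COMMENT mode (saw '/*')
exit COMMENT mode (now at pos=16)
pos=16: emit NUM '0' (now at pos=17)
pos=18: ERROR — unrecognized char '$'

Answer: 18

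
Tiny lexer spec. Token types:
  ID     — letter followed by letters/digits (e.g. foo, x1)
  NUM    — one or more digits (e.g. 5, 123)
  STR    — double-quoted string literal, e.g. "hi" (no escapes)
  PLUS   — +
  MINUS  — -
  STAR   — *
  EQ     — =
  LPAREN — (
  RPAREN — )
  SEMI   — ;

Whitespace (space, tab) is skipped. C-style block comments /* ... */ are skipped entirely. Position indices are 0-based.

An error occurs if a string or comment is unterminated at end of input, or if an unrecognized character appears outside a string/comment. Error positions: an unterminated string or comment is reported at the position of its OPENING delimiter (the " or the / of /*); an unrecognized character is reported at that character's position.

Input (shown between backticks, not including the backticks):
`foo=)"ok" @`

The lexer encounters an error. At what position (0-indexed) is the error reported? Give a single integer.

Answer: 10

Derivation:
pos=0: emit ID 'foo' (now at pos=3)
pos=3: emit EQ '='
pos=4: emit RPAREN ')'
pos=5: enter STRING mode
pos=5: emit STR "ok" (now at pos=9)
pos=10: ERROR — unrecognized char '@'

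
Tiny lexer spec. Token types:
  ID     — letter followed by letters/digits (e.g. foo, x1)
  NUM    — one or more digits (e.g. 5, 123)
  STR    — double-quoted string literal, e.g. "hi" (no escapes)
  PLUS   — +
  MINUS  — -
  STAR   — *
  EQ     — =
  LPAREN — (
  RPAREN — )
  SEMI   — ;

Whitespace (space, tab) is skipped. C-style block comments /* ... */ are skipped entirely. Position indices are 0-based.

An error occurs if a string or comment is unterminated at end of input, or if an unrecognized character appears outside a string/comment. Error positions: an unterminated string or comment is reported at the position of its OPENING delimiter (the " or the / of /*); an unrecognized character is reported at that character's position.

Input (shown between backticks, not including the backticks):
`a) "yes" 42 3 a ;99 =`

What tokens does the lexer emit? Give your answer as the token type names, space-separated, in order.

Answer: ID RPAREN STR NUM NUM ID SEMI NUM EQ

Derivation:
pos=0: emit ID 'a' (now at pos=1)
pos=1: emit RPAREN ')'
pos=3: enter STRING mode
pos=3: emit STR "yes" (now at pos=8)
pos=9: emit NUM '42' (now at pos=11)
pos=12: emit NUM '3' (now at pos=13)
pos=14: emit ID 'a' (now at pos=15)
pos=16: emit SEMI ';'
pos=17: emit NUM '99' (now at pos=19)
pos=20: emit EQ '='
DONE. 9 tokens: [ID, RPAREN, STR, NUM, NUM, ID, SEMI, NUM, EQ]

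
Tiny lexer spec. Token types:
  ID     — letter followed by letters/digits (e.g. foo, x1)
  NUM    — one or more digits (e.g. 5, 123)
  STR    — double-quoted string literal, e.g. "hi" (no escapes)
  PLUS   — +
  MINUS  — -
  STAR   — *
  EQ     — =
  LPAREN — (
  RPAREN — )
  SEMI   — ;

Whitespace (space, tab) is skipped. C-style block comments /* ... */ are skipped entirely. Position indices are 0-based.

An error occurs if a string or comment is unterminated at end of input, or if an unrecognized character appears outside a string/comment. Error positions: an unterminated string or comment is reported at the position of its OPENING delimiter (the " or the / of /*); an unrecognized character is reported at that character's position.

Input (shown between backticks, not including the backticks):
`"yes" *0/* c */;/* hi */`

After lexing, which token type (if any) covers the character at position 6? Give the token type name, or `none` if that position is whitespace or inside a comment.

Answer: STAR

Derivation:
pos=0: enter STRING mode
pos=0: emit STR "yes" (now at pos=5)
pos=6: emit STAR '*'
pos=7: emit NUM '0' (now at pos=8)
pos=8: enter COMMENT mode (saw '/*')
exit COMMENT mode (now at pos=15)
pos=15: emit SEMI ';'
pos=16: enter COMMENT mode (saw '/*')
exit COMMENT mode (now at pos=24)
DONE. 4 tokens: [STR, STAR, NUM, SEMI]
Position 6: char is '*' -> STAR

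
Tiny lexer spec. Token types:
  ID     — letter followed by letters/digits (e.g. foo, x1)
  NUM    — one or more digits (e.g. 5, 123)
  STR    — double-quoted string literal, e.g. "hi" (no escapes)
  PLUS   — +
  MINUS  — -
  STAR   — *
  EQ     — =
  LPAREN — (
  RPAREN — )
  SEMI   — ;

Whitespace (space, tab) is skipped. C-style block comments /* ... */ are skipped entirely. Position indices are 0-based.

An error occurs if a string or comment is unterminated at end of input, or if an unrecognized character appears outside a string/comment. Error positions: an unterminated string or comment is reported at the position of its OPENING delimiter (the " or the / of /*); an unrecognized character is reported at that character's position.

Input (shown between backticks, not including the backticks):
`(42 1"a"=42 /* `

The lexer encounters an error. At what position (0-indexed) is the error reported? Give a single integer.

Answer: 12

Derivation:
pos=0: emit LPAREN '('
pos=1: emit NUM '42' (now at pos=3)
pos=4: emit NUM '1' (now at pos=5)
pos=5: enter STRING mode
pos=5: emit STR "a" (now at pos=8)
pos=8: emit EQ '='
pos=9: emit NUM '42' (now at pos=11)
pos=12: enter COMMENT mode (saw '/*')
pos=12: ERROR — unterminated comment (reached EOF)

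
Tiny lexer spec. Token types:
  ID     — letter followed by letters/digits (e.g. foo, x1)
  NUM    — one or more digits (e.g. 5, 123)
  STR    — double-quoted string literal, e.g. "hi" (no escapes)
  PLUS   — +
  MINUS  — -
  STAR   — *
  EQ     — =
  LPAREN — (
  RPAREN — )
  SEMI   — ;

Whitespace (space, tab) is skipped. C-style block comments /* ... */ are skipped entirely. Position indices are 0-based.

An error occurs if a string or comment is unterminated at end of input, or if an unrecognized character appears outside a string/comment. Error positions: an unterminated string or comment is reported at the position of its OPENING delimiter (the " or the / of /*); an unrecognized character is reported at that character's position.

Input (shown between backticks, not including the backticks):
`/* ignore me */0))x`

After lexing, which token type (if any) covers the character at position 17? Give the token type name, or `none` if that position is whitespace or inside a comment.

Answer: RPAREN

Derivation:
pos=0: enter COMMENT mode (saw '/*')
exit COMMENT mode (now at pos=15)
pos=15: emit NUM '0' (now at pos=16)
pos=16: emit RPAREN ')'
pos=17: emit RPAREN ')'
pos=18: emit ID 'x' (now at pos=19)
DONE. 4 tokens: [NUM, RPAREN, RPAREN, ID]
Position 17: char is ')' -> RPAREN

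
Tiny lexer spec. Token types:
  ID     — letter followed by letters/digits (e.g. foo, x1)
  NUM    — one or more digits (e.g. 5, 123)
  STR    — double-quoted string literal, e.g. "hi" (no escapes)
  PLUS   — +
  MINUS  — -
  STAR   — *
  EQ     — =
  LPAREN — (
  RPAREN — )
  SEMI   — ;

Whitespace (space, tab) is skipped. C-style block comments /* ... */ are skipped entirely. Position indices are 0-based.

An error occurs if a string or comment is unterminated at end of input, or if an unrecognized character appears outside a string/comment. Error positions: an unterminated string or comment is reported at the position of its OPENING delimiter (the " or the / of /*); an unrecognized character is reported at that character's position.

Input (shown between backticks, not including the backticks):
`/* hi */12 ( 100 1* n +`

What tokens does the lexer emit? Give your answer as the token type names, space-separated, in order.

pos=0: enter COMMENT mode (saw '/*')
exit COMMENT mode (now at pos=8)
pos=8: emit NUM '12' (now at pos=10)
pos=11: emit LPAREN '('
pos=13: emit NUM '100' (now at pos=16)
pos=17: emit NUM '1' (now at pos=18)
pos=18: emit STAR '*'
pos=20: emit ID 'n' (now at pos=21)
pos=22: emit PLUS '+'
DONE. 7 tokens: [NUM, LPAREN, NUM, NUM, STAR, ID, PLUS]

Answer: NUM LPAREN NUM NUM STAR ID PLUS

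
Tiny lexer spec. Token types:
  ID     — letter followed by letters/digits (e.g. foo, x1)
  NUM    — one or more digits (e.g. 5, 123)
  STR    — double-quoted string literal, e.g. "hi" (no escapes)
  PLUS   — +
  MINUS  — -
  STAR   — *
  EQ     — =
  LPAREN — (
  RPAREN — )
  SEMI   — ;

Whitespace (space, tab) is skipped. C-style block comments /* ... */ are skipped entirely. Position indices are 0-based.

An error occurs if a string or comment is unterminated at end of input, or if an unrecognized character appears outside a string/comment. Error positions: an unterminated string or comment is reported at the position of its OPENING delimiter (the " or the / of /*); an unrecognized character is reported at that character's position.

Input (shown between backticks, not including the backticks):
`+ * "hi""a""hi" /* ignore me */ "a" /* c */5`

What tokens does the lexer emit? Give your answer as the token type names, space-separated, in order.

Answer: PLUS STAR STR STR STR STR NUM

Derivation:
pos=0: emit PLUS '+'
pos=2: emit STAR '*'
pos=4: enter STRING mode
pos=4: emit STR "hi" (now at pos=8)
pos=8: enter STRING mode
pos=8: emit STR "a" (now at pos=11)
pos=11: enter STRING mode
pos=11: emit STR "hi" (now at pos=15)
pos=16: enter COMMENT mode (saw '/*')
exit COMMENT mode (now at pos=31)
pos=32: enter STRING mode
pos=32: emit STR "a" (now at pos=35)
pos=36: enter COMMENT mode (saw '/*')
exit COMMENT mode (now at pos=43)
pos=43: emit NUM '5' (now at pos=44)
DONE. 7 tokens: [PLUS, STAR, STR, STR, STR, STR, NUM]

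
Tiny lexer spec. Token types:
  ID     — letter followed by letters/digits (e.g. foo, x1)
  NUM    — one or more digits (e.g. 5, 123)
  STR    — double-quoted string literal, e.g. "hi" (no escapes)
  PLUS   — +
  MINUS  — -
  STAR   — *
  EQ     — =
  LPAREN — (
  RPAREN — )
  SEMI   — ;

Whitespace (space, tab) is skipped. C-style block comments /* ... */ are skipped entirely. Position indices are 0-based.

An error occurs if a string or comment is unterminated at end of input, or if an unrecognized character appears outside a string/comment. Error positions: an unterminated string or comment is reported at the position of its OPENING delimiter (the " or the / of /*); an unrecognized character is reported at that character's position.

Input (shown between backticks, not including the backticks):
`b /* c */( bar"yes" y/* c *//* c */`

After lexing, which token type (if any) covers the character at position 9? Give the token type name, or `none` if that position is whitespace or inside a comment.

Answer: LPAREN

Derivation:
pos=0: emit ID 'b' (now at pos=1)
pos=2: enter COMMENT mode (saw '/*')
exit COMMENT mode (now at pos=9)
pos=9: emit LPAREN '('
pos=11: emit ID 'bar' (now at pos=14)
pos=14: enter STRING mode
pos=14: emit STR "yes" (now at pos=19)
pos=20: emit ID 'y' (now at pos=21)
pos=21: enter COMMENT mode (saw '/*')
exit COMMENT mode (now at pos=28)
pos=28: enter COMMENT mode (saw '/*')
exit COMMENT mode (now at pos=35)
DONE. 5 tokens: [ID, LPAREN, ID, STR, ID]
Position 9: char is '(' -> LPAREN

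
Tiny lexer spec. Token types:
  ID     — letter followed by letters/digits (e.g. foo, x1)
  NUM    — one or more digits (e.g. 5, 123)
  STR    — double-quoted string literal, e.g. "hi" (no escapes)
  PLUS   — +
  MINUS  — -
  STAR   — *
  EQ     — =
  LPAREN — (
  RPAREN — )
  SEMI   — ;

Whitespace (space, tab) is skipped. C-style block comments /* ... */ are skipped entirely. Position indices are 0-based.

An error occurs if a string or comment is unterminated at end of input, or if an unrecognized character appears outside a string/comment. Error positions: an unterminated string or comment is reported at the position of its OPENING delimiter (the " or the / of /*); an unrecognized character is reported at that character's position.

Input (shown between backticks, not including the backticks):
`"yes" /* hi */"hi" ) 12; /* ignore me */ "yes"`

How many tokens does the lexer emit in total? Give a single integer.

pos=0: enter STRING mode
pos=0: emit STR "yes" (now at pos=5)
pos=6: enter COMMENT mode (saw '/*')
exit COMMENT mode (now at pos=14)
pos=14: enter STRING mode
pos=14: emit STR "hi" (now at pos=18)
pos=19: emit RPAREN ')'
pos=21: emit NUM '12' (now at pos=23)
pos=23: emit SEMI ';'
pos=25: enter COMMENT mode (saw '/*')
exit COMMENT mode (now at pos=40)
pos=41: enter STRING mode
pos=41: emit STR "yes" (now at pos=46)
DONE. 6 tokens: [STR, STR, RPAREN, NUM, SEMI, STR]

Answer: 6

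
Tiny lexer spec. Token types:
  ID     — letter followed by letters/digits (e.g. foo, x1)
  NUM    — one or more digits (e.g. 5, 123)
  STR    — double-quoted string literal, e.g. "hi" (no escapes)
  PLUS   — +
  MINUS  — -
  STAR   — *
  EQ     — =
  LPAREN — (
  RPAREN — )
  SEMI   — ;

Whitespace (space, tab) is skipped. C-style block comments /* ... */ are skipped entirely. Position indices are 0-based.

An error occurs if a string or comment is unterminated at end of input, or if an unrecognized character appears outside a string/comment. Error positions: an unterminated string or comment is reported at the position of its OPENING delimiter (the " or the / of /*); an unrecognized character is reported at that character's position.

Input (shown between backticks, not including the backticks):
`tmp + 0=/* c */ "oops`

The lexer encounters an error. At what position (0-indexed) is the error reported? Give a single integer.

Answer: 16

Derivation:
pos=0: emit ID 'tmp' (now at pos=3)
pos=4: emit PLUS '+'
pos=6: emit NUM '0' (now at pos=7)
pos=7: emit EQ '='
pos=8: enter COMMENT mode (saw '/*')
exit COMMENT mode (now at pos=15)
pos=16: enter STRING mode
pos=16: ERROR — unterminated string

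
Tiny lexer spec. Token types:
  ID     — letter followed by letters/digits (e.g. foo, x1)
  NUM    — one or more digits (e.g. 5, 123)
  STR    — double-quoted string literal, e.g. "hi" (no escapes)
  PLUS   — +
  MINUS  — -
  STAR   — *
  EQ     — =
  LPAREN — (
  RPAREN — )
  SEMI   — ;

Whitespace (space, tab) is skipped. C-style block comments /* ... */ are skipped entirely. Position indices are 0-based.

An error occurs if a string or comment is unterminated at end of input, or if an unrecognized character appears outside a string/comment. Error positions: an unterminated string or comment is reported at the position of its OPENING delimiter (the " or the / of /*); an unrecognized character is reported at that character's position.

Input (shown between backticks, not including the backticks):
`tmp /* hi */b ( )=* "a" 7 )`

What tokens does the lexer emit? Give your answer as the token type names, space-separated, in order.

pos=0: emit ID 'tmp' (now at pos=3)
pos=4: enter COMMENT mode (saw '/*')
exit COMMENT mode (now at pos=12)
pos=12: emit ID 'b' (now at pos=13)
pos=14: emit LPAREN '('
pos=16: emit RPAREN ')'
pos=17: emit EQ '='
pos=18: emit STAR '*'
pos=20: enter STRING mode
pos=20: emit STR "a" (now at pos=23)
pos=24: emit NUM '7' (now at pos=25)
pos=26: emit RPAREN ')'
DONE. 9 tokens: [ID, ID, LPAREN, RPAREN, EQ, STAR, STR, NUM, RPAREN]

Answer: ID ID LPAREN RPAREN EQ STAR STR NUM RPAREN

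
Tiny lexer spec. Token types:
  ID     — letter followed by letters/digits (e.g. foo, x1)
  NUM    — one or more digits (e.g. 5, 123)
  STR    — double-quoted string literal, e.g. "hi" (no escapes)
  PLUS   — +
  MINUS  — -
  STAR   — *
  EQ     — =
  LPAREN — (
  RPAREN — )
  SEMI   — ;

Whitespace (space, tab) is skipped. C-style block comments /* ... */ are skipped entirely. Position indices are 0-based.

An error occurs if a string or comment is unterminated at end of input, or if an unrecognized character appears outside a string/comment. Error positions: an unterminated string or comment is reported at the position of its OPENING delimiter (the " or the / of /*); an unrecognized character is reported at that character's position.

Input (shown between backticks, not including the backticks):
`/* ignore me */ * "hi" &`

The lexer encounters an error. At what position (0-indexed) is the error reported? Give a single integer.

pos=0: enter COMMENT mode (saw '/*')
exit COMMENT mode (now at pos=15)
pos=16: emit STAR '*'
pos=18: enter STRING mode
pos=18: emit STR "hi" (now at pos=22)
pos=23: ERROR — unrecognized char '&'

Answer: 23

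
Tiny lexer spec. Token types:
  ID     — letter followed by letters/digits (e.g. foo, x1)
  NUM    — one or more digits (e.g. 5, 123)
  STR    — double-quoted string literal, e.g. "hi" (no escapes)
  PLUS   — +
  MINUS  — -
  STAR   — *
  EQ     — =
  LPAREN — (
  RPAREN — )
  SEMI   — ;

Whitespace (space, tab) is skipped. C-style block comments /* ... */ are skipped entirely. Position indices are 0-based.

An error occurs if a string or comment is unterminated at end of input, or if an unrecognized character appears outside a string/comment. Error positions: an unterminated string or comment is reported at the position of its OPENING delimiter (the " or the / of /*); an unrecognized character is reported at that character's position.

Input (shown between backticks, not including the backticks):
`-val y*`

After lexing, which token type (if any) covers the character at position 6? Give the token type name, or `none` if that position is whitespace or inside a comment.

Answer: STAR

Derivation:
pos=0: emit MINUS '-'
pos=1: emit ID 'val' (now at pos=4)
pos=5: emit ID 'y' (now at pos=6)
pos=6: emit STAR '*'
DONE. 4 tokens: [MINUS, ID, ID, STAR]
Position 6: char is '*' -> STAR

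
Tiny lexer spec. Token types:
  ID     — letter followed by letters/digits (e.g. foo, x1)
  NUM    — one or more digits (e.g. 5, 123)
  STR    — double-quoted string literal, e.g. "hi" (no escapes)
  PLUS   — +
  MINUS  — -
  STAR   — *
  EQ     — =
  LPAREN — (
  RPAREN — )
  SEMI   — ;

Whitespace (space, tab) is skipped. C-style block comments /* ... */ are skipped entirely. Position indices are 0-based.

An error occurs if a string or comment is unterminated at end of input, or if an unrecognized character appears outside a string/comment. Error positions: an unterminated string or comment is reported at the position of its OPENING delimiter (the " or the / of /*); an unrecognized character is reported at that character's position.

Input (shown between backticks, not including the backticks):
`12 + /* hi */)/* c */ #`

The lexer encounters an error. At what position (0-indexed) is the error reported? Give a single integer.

Answer: 22

Derivation:
pos=0: emit NUM '12' (now at pos=2)
pos=3: emit PLUS '+'
pos=5: enter COMMENT mode (saw '/*')
exit COMMENT mode (now at pos=13)
pos=13: emit RPAREN ')'
pos=14: enter COMMENT mode (saw '/*')
exit COMMENT mode (now at pos=21)
pos=22: ERROR — unrecognized char '#'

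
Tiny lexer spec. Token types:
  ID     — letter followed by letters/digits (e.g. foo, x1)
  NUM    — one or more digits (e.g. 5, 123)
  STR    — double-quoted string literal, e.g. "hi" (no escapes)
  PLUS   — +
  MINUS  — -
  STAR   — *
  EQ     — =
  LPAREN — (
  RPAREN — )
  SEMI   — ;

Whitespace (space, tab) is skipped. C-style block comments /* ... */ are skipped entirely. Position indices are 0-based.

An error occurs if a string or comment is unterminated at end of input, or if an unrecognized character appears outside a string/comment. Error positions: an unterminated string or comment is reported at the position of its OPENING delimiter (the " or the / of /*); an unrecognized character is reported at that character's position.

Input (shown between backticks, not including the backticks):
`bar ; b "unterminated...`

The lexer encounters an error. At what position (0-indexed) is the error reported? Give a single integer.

Answer: 8

Derivation:
pos=0: emit ID 'bar' (now at pos=3)
pos=4: emit SEMI ';'
pos=6: emit ID 'b' (now at pos=7)
pos=8: enter STRING mode
pos=8: ERROR — unterminated string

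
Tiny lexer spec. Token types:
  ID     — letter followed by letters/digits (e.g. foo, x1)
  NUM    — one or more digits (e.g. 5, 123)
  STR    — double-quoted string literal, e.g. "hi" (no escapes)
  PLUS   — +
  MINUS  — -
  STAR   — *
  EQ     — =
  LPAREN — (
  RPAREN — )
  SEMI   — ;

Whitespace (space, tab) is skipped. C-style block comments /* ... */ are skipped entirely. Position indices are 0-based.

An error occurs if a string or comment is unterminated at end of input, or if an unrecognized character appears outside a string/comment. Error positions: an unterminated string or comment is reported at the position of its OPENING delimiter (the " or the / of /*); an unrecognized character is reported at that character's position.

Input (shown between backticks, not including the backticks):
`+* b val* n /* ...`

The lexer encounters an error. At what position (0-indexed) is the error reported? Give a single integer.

Answer: 12

Derivation:
pos=0: emit PLUS '+'
pos=1: emit STAR '*'
pos=3: emit ID 'b' (now at pos=4)
pos=5: emit ID 'val' (now at pos=8)
pos=8: emit STAR '*'
pos=10: emit ID 'n' (now at pos=11)
pos=12: enter COMMENT mode (saw '/*')
pos=12: ERROR — unterminated comment (reached EOF)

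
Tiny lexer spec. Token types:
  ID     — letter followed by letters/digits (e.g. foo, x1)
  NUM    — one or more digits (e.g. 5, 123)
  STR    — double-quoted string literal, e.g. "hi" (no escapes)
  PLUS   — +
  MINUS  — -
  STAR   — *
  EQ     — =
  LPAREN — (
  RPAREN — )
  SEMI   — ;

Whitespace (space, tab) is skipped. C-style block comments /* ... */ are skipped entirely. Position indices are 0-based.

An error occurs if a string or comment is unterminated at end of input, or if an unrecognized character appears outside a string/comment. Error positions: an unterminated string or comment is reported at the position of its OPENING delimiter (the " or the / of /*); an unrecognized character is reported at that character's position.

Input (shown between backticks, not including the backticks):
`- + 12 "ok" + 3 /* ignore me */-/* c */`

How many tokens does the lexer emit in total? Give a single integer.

pos=0: emit MINUS '-'
pos=2: emit PLUS '+'
pos=4: emit NUM '12' (now at pos=6)
pos=7: enter STRING mode
pos=7: emit STR "ok" (now at pos=11)
pos=12: emit PLUS '+'
pos=14: emit NUM '3' (now at pos=15)
pos=16: enter COMMENT mode (saw '/*')
exit COMMENT mode (now at pos=31)
pos=31: emit MINUS '-'
pos=32: enter COMMENT mode (saw '/*')
exit COMMENT mode (now at pos=39)
DONE. 7 tokens: [MINUS, PLUS, NUM, STR, PLUS, NUM, MINUS]

Answer: 7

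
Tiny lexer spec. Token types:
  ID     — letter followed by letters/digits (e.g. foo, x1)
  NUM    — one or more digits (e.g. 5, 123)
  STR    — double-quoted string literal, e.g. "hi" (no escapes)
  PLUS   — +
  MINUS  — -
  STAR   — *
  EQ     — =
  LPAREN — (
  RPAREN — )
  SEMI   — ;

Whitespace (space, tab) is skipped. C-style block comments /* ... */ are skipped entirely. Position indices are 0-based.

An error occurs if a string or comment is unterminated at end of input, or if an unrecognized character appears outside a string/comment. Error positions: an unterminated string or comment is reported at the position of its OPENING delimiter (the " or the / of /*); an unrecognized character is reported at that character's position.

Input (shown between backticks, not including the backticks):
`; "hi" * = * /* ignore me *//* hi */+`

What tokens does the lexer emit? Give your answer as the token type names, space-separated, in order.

pos=0: emit SEMI ';'
pos=2: enter STRING mode
pos=2: emit STR "hi" (now at pos=6)
pos=7: emit STAR '*'
pos=9: emit EQ '='
pos=11: emit STAR '*'
pos=13: enter COMMENT mode (saw '/*')
exit COMMENT mode (now at pos=28)
pos=28: enter COMMENT mode (saw '/*')
exit COMMENT mode (now at pos=36)
pos=36: emit PLUS '+'
DONE. 6 tokens: [SEMI, STR, STAR, EQ, STAR, PLUS]

Answer: SEMI STR STAR EQ STAR PLUS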